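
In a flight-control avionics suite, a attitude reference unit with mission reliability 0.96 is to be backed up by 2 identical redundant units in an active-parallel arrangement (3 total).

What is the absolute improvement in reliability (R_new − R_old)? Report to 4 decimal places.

0.0399

R_before = 0.96
R_after = 1 − (1 − 0.96)^3 = 0.9999
ΔR = 0.9999 − 0.96 = 0.0399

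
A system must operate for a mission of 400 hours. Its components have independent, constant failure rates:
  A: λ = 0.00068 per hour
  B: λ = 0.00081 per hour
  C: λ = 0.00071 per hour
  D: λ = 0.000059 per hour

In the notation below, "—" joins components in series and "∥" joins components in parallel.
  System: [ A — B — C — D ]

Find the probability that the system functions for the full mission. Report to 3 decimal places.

0.405

R(A) = exp(−0.00068 × 400) = 0.76185
R(B) = exp(−0.00081 × 400) = 0.72325
R(C) = exp(−0.00071 × 400) = 0.75277
R(D) = exp(−0.000059 × 400) = 0.97668
Series (A, B, C, and D): 0.76185 × 0.72325 × 0.75277 × 0.97668 = 0.405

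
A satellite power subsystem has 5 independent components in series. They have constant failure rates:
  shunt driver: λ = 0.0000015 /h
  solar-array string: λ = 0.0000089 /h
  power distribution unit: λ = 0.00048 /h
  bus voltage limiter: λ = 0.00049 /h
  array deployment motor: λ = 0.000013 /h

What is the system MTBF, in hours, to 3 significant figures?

1010

Series of exponential components: λ_sys = Σ λ_i
λ_sys = 0.0000015 + 0.0000089 + 0.00048 + 0.00049 + 0.000013 = 9.9340e-04 /h
MTBF = 1 / λ_sys = 1010 h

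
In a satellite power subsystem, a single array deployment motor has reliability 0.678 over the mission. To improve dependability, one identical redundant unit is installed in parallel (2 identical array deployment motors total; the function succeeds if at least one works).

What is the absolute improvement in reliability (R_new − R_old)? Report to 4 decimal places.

R_before = 0.678
R_after = 1 − (1 − 0.678)^2 = 0.8963
ΔR = 0.8963 − 0.678 = 0.2183

0.2183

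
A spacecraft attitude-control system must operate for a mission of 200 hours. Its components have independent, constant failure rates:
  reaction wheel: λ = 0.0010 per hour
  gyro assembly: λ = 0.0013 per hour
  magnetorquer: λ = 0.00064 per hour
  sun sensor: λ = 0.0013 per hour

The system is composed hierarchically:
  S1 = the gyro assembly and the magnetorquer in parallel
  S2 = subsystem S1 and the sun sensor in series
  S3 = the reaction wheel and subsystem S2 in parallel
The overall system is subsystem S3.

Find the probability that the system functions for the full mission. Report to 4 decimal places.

0.9547

R(reaction wheel) = exp(−0.0010 × 200) = 0.818731
R(gyro assembly) = exp(−0.0013 × 200) = 0.771052
R(magnetorquer) = exp(−0.00064 × 200) = 0.879853
R(sun sensor) = exp(−0.0013 × 200) = 0.771052
Parallel (gyro assembly and magnetorquer): 1 − (1 − 0.771052)(1 − 0.879853) = 0.972493
Series ([0.972493] and sun sensor): 0.972493 × 0.771052 = 0.749843
Parallel (reaction wheel and [0.749843]): 1 − (1 − 0.818731)(1 − 0.749843) = 0.9547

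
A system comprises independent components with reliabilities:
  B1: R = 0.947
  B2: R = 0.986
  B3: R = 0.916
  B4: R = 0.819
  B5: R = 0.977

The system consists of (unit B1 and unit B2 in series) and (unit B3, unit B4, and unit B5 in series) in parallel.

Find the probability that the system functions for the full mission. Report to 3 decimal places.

Series (B1 and B2): 0.94700 × 0.98600 = 0.93374
Series (B3, B4, and B5): 0.91600 × 0.81900 × 0.97700 = 0.73295
Parallel ([0.93374] and [0.73295]): 1 − (1 − 0.93374)(1 − 0.73295) = 0.982

0.982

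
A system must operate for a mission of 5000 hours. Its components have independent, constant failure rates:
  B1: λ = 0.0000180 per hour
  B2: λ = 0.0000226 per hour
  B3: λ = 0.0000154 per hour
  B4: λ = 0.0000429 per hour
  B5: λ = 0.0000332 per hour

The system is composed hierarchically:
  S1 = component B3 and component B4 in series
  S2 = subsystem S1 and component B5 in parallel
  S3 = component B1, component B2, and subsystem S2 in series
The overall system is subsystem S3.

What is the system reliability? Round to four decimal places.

R(B1) = exp(−0.0000180 × 5000) = 0.913931
R(B2) = exp(−0.0000226 × 5000) = 0.893151
R(B3) = exp(−0.0000154 × 5000) = 0.925890
R(B4) = exp(−0.0000429 × 5000) = 0.806945
R(B5) = exp(−0.0000332 × 5000) = 0.847046
Series (B3 and B4): 0.925890 × 0.806945 = 0.747142
Parallel ([0.747142] and B5): 1 − (1 − 0.747142)(1 − 0.847046) = 0.961324
Series (B1, B2, and [0.961324]): 0.913931 × 0.893151 × 0.961324 = 0.7847

0.7847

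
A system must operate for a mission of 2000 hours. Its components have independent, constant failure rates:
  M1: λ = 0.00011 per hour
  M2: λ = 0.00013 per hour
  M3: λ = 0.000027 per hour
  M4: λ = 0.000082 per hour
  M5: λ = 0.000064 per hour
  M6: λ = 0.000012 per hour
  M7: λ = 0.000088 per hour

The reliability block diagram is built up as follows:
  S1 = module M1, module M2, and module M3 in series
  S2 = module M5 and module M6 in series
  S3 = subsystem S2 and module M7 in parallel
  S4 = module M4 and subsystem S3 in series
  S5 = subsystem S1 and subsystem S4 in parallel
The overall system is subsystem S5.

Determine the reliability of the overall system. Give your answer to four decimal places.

0.9294

R(M1) = exp(−0.00011 × 2000) = 0.802519
R(M2) = exp(−0.00013 × 2000) = 0.771052
R(M3) = exp(−0.000027 × 2000) = 0.947432
R(M4) = exp(−0.000082 × 2000) = 0.848742
R(M5) = exp(−0.000064 × 2000) = 0.879853
R(M6) = exp(−0.000012 × 2000) = 0.976286
R(M7) = exp(−0.000088 × 2000) = 0.838618
Series (M1, M2, and M3): 0.802519 × 0.771052 × 0.947432 = 0.586256
Series (M5 and M6): 0.879853 × 0.976286 = 0.858988
Parallel ([0.858988] and M7): 1 − (1 − 0.858988)(1 − 0.838618) = 0.977243
Series (M4 and [0.977243]): 0.848742 × 0.977243 = 0.829427
Parallel ([0.586256] and [0.829427]): 1 − (1 − 0.586256)(1 − 0.829427) = 0.9294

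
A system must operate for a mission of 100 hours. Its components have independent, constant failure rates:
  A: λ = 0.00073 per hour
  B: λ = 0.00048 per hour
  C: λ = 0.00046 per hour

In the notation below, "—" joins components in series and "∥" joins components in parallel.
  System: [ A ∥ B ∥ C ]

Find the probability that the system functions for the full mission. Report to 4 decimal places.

R(A) = exp(−0.00073 × 100) = 0.929601
R(B) = exp(−0.00048 × 100) = 0.953134
R(C) = exp(−0.00046 × 100) = 0.955042
Parallel (A, B, and C): 1 − (1 − 0.929601)(1 − 0.953134)(1 − 0.955042) = 0.9999

0.9999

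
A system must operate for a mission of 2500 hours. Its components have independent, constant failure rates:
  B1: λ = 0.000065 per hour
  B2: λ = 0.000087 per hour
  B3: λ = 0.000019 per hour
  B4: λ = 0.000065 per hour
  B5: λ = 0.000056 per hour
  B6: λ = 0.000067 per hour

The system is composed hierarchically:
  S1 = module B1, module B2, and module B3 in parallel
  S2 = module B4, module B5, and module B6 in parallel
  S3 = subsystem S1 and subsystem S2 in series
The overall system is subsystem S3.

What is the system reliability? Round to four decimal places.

0.9956

R(B1) = exp(−0.000065 × 2500) = 0.850016
R(B2) = exp(−0.000087 × 2500) = 0.804528
R(B3) = exp(−0.000019 × 2500) = 0.953610
R(B4) = exp(−0.000065 × 2500) = 0.850016
R(B5) = exp(−0.000056 × 2500) = 0.869358
R(B6) = exp(−0.000067 × 2500) = 0.845777
Parallel (B1, B2, and B3): 1 − (1 − 0.850016)(1 − 0.804528)(1 − 0.953610) = 0.998640
Parallel (B4, B5, and B6): 1 − (1 − 0.850016)(1 − 0.869358)(1 − 0.845777) = 0.996978
Series ([0.998640] and [0.996978]): 0.998640 × 0.996978 = 0.9956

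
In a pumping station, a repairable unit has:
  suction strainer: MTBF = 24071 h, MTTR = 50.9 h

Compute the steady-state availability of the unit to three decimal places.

A(suction strainer) = MTBF/(MTBF+MTTR) = 24071/(24071+50.9) = 0.998

0.998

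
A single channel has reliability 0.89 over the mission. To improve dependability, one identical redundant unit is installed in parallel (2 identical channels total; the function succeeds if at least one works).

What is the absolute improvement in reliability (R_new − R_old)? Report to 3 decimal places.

0.098

R_before = 0.89
R_after = 1 − (1 − 0.89)^2 = 0.988
ΔR = 0.988 − 0.89 = 0.098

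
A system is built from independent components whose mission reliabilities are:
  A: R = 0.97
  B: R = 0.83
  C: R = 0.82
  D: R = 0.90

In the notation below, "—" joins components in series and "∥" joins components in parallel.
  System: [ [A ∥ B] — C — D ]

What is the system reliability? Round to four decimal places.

0.7342

Parallel (A and B): 1 − (1 − 0.970000)(1 − 0.830000) = 0.994900
Series ([0.994900], C, and D): 0.994900 × 0.820000 × 0.900000 = 0.7342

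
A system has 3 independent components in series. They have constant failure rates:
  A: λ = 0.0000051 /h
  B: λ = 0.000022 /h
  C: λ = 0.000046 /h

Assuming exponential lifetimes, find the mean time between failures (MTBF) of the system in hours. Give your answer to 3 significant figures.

Series of exponential components: λ_sys = Σ λ_i
λ_sys = 0.0000051 + 0.000022 + 0.000046 = 7.3100e-05 /h
MTBF = 1 / λ_sys = 13700 h

13700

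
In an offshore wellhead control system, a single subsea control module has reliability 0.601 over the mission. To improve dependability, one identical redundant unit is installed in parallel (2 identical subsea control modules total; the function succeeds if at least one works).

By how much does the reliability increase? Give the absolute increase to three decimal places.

0.240

R_before = 0.601
R_after = 1 − (1 − 0.601)^2 = 0.841
ΔR = 0.841 − 0.601 = 0.240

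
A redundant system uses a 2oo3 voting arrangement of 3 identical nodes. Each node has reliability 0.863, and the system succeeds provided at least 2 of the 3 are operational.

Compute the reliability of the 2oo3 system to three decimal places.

R = Σ_{i=2}^{3} C(3,i) p^i (1−p)^{3−i} with p = 0.863
C(3,2)·0.863^2·0.137^1 = 0.30610
C(3,3)·0.863^3·0.137^0 = 0.64274
Sum = 0.949

0.949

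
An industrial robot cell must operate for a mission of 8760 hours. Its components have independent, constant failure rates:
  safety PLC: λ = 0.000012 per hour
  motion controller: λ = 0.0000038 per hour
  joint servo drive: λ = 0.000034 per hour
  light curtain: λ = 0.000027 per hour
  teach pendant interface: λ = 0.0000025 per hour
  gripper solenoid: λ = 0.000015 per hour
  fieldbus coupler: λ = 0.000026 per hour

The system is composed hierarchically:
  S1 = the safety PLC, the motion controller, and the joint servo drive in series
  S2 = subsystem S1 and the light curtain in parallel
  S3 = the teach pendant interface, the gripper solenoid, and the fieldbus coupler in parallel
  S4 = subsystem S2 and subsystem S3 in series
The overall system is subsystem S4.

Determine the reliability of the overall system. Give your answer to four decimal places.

0.9250

R(safety PLC) = exp(−0.000012 × 8760) = 0.900216
R(motion controller) = exp(−0.0000038 × 8760) = 0.967260
R(joint servo drive) = exp(−0.000034 × 8760) = 0.742420
R(light curtain) = exp(−0.000027 × 8760) = 0.789370
R(teach pendant interface) = exp(−0.0000025 × 8760) = 0.978338
R(gripper solenoid) = exp(−0.000015 × 8760) = 0.876867
R(fieldbus coupler) = exp(−0.000026 × 8760) = 0.796315
Series (safety PLC, motion controller, and joint servo drive): 0.900216 × 0.967260 × 0.742420 = 0.646457
Parallel ([0.646457] and light curtain): 1 − (1 − 0.646457)(1 − 0.789370) = 0.925533
Parallel (teach pendant interface, gripper solenoid, and fieldbus coupler): 1 − (1 − 0.978338)(1 − 0.876867)(1 − 0.796315) = 0.999457
Series ([0.925533] and [0.999457]): 0.925533 × 0.999457 = 0.9250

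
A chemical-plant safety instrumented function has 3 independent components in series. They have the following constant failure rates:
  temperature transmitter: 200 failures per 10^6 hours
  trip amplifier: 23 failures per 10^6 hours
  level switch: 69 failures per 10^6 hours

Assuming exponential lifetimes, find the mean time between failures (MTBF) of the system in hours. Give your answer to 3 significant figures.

3420

Series of exponential components: λ_sys = Σ λ_i
λ_sys = 0.00020 + 0.000023 + 0.000069 = 2.9200e-04 /h
MTBF = 1 / λ_sys = 3420 h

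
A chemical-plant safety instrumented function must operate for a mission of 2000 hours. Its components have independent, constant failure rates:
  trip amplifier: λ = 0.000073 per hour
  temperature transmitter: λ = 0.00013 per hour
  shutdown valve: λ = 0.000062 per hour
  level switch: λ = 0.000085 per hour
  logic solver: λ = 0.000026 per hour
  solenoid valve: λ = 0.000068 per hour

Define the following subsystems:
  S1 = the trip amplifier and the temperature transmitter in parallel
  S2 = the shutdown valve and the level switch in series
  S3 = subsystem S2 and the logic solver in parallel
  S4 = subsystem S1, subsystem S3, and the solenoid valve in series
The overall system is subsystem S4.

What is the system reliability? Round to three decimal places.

0.835

R(trip amplifier) = exp(−0.000073 × 2000) = 0.86416
R(temperature transmitter) = exp(−0.00013 × 2000) = 0.77105
R(shutdown valve) = exp(−0.000062 × 2000) = 0.88338
R(level switch) = exp(−0.000085 × 2000) = 0.84366
R(logic solver) = exp(−0.000026 × 2000) = 0.94933
R(solenoid valve) = exp(−0.000068 × 2000) = 0.87284
Parallel (trip amplifier and temperature transmitter): 1 − (1 − 0.86416)(1 − 0.77105) = 0.96890
Series (shutdown valve and level switch): 0.88338 × 0.84366 = 0.74527
Parallel ([0.74527] and logic solver): 1 − (1 − 0.74527)(1 − 0.94933) = 0.98709
Series ([0.96890], [0.98709], and solenoid valve): 0.96890 × 0.98709 × 0.87284 = 0.835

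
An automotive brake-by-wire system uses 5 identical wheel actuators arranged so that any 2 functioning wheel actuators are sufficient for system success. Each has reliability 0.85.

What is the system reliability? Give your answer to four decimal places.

R = Σ_{i=2}^{5} C(5,i) p^i (1−p)^{5−i} with p = 0.85
C(5,2)·0.85^2·0.15^3 = 0.024384
C(5,3)·0.85^3·0.15^2 = 0.138178
C(5,4)·0.85^4·0.15^1 = 0.391505
C(5,5)·0.85^5·0.15^0 = 0.443705
Sum = 0.9978

0.9978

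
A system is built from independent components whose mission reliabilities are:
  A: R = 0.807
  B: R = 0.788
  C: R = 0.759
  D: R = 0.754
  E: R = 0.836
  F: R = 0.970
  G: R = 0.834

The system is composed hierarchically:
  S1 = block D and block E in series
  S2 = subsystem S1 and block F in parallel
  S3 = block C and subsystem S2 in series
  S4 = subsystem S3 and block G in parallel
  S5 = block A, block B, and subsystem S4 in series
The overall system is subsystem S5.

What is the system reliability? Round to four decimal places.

0.6096

Series (D and E): 0.754000 × 0.836000 = 0.630344
Parallel ([0.630344] and F): 1 − (1 − 0.630344)(1 − 0.970000) = 0.988910
Series (C and [0.988910]): 0.759000 × 0.988910 = 0.750583
Parallel ([0.750583] and G): 1 − (1 − 0.750583)(1 − 0.834000) = 0.958597
Series (A, B, and [0.958597]): 0.807000 × 0.788000 × 0.958597 = 0.6096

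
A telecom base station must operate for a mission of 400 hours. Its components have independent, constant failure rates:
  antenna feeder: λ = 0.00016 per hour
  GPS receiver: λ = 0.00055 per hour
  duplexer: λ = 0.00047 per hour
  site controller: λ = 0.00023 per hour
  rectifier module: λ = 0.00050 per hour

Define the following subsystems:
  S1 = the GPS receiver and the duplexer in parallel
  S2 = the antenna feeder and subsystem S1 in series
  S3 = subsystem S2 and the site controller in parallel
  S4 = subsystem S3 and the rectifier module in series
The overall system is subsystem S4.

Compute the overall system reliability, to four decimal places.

R(antenna feeder) = exp(−0.00016 × 400) = 0.938005
R(GPS receiver) = exp(−0.00055 × 400) = 0.802519
R(duplexer) = exp(−0.00047 × 400) = 0.828615
R(site controller) = exp(−0.00023 × 400) = 0.912105
R(rectifier module) = exp(−0.00050 × 400) = 0.818731
Parallel (GPS receiver and duplexer): 1 − (1 − 0.802519)(1 − 0.828615) = 0.966155
Series (antenna feeder and [0.966155]): 0.938005 × 0.966155 = 0.906258
Parallel ([0.906258] and site controller): 1 − (1 − 0.906258)(1 − 0.912105) = 0.991761
Series ([0.991761] and rectifier module): 0.991761 × 0.818731 = 0.8120

0.8120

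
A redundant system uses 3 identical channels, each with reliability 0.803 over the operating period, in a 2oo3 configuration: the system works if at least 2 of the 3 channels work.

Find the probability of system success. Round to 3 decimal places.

0.899

R = Σ_{i=2}^{3} C(3,i) p^i (1−p)^{3−i} with p = 0.803
C(3,2)·0.803^2·0.197^1 = 0.38108
C(3,3)·0.803^3·0.197^0 = 0.51778
Sum = 0.899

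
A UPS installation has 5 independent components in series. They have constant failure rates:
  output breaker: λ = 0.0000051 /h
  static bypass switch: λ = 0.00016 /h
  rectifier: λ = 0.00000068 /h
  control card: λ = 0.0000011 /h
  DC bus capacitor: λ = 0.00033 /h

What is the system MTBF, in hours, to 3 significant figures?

2010

Series of exponential components: λ_sys = Σ λ_i
λ_sys = 0.0000051 + 0.00016 + 0.00000068 + 0.0000011 + 0.00033 = 4.9688e-04 /h
MTBF = 1 / λ_sys = 2010 h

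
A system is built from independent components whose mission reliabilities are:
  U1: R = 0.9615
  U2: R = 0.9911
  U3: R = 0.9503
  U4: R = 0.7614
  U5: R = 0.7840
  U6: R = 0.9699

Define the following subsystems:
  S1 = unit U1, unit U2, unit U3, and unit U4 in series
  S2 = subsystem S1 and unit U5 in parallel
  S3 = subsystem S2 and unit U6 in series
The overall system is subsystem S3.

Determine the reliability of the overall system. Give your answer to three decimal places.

0.905

Series (U1, U2, U3, and U4): 0.96150 × 0.99110 × 0.95030 × 0.76140 = 0.68951
Parallel ([0.68951] and U5): 1 − (1 − 0.68951)(1 − 0.78400) = 0.93293
Series ([0.93293] and U6): 0.93293 × 0.96990 = 0.905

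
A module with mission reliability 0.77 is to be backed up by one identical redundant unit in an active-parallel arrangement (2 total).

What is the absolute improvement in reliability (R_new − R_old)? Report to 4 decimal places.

0.1771

R_before = 0.77
R_after = 1 − (1 − 0.77)^2 = 0.9471
ΔR = 0.9471 − 0.77 = 0.1771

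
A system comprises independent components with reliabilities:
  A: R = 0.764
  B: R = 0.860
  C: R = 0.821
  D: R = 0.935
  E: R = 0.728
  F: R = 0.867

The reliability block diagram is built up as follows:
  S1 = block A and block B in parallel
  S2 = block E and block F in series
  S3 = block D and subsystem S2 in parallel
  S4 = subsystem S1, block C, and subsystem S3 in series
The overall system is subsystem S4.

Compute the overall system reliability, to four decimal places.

0.7748

Parallel (A and B): 1 − (1 − 0.764000)(1 − 0.860000) = 0.966960
Series (E and F): 0.728000 × 0.867000 = 0.631176
Parallel (D and [0.631176]): 1 − (1 − 0.935000)(1 − 0.631176) = 0.976026
Series ([0.966960], C, and [0.976026]): 0.966960 × 0.821000 × 0.976026 = 0.7748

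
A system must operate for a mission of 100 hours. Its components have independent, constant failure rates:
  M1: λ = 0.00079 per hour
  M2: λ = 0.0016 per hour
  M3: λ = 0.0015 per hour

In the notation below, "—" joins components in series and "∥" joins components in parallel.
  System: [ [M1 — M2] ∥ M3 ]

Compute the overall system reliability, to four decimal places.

0.9704

R(M1) = exp(−0.00079 × 100) = 0.924040
R(M2) = exp(−0.0016 × 100) = 0.852144
R(M3) = exp(−0.0015 × 100) = 0.860708
Series (M1 and M2): 0.924040 × 0.852144 = 0.787415
Parallel ([0.787415] and M3): 1 − (1 − 0.787415)(1 − 0.860708) = 0.9704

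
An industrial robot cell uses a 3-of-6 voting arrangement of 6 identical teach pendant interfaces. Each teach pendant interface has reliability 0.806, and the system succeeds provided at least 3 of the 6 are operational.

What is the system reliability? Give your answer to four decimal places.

0.9848

R = Σ_{i=3}^{6} C(6,i) p^i (1−p)^{6−i} with p = 0.806
C(6,3)·0.806^3·0.194^3 = 0.076461
C(6,4)·0.806^4·0.194^2 = 0.238251
C(6,5)·0.806^5·0.194^1 = 0.395939
C(6,6)·0.806^6·0.194^0 = 0.274164
Sum = 0.9848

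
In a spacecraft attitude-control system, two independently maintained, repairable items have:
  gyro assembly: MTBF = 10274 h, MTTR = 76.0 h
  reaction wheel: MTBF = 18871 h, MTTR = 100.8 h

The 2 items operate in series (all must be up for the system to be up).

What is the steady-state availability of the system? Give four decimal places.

0.9874

A(gyro assembly) = MTBF/(MTBF+MTTR) = 10274/(10274+76.0) = 0.992657
A(reaction wheel) = MTBF/(MTBF+MTTR) = 18871/(18871+100.8) = 0.994687
Series availability: 0.992657 × 0.994687 = 0.9874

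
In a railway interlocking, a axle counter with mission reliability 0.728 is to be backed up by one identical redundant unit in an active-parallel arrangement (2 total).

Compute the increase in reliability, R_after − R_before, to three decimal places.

R_before = 0.728
R_after = 1 − (1 − 0.728)^2 = 0.926
ΔR = 0.926 − 0.728 = 0.198

0.198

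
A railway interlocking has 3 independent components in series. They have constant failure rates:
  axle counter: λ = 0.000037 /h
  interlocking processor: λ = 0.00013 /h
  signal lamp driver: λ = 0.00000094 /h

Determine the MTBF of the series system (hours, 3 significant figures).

Series of exponential components: λ_sys = Σ λ_i
λ_sys = 0.000037 + 0.00013 + 0.00000094 = 1.6794e-04 /h
MTBF = 1 / λ_sys = 5950 h

5950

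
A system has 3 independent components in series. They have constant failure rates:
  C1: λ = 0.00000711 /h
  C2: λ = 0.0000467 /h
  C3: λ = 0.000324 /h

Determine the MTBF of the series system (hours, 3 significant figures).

Series of exponential components: λ_sys = Σ λ_i
λ_sys = 0.00000711 + 0.0000467 + 0.000324 = 3.7781e-04 /h
MTBF = 1 / λ_sys = 2650 h

2650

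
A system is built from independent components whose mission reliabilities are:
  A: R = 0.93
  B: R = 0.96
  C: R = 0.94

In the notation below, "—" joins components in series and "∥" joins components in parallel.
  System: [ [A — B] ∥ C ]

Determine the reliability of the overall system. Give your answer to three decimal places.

0.994

Series (A and B): 0.93000 × 0.96000 = 0.89280
Parallel ([0.89280] and C): 1 − (1 − 0.89280)(1 − 0.94000) = 0.994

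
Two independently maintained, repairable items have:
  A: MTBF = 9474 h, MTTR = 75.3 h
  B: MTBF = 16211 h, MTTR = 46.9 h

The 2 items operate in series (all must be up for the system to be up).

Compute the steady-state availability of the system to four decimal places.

A(A) = MTBF/(MTBF+MTTR) = 9474/(9474+75.3) = 0.992115
A(B) = MTBF/(MTBF+MTTR) = 16211/(16211+46.9) = 0.997115
Series availability: 0.992115 × 0.997115 = 0.9893

0.9893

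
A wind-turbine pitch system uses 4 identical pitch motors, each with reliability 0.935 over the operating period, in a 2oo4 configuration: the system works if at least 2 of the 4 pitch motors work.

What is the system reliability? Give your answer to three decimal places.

0.999

R = Σ_{i=2}^{4} C(4,i) p^i (1−p)^{4−i} with p = 0.935
C(4,2)·0.935^2·0.065^2 = 0.02216
C(4,3)·0.935^3·0.065^1 = 0.21252
C(4,4)·0.935^4·0.065^0 = 0.76427
Sum = 0.999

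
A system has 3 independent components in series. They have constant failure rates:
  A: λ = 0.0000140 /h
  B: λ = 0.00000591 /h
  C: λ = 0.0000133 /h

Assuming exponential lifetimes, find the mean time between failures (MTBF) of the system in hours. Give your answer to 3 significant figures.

30100

Series of exponential components: λ_sys = Σ λ_i
λ_sys = 0.0000140 + 0.00000591 + 0.0000133 = 3.3210e-05 /h
MTBF = 1 / λ_sys = 30100 h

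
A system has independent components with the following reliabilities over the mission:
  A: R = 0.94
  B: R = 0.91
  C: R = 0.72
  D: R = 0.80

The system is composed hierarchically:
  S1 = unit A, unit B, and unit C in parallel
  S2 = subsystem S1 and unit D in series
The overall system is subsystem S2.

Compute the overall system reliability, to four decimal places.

Parallel (A, B, and C): 1 − (1 − 0.940000)(1 − 0.910000)(1 − 0.720000) = 0.998488
Series ([0.998488] and D): 0.998488 × 0.800000 = 0.7988

0.7988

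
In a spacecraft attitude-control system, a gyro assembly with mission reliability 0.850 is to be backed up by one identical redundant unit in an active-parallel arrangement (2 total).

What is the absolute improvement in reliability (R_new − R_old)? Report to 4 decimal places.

R_before = 0.850
R_after = 1 − (1 − 0.850)^2 = 0.9775
ΔR = 0.9775 − 0.850 = 0.1275

0.1275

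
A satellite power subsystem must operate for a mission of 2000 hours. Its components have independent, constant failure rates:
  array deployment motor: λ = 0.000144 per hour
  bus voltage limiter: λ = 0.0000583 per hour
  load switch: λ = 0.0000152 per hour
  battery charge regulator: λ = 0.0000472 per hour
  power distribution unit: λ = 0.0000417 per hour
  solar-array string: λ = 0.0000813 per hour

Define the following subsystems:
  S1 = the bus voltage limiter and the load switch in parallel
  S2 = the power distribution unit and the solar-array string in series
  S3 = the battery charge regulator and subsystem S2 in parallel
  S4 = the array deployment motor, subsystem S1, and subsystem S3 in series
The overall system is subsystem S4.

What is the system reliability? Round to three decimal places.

R(array deployment motor) = exp(−0.000144 × 2000) = 0.74976
R(bus voltage limiter) = exp(−0.0000583 × 2000) = 0.88994
R(load switch) = exp(−0.0000152 × 2000) = 0.97006
R(battery charge regulator) = exp(−0.0000472 × 2000) = 0.90992
R(power distribution unit) = exp(−0.0000417 × 2000) = 0.91998
R(solar-array string) = exp(−0.0000813 × 2000) = 0.84993
Parallel (bus voltage limiter and load switch): 1 − (1 − 0.88994)(1 − 0.97006) = 0.99670
Series (power distribution unit and solar-array string): 0.91998 × 0.84993 = 0.78192
Parallel (battery charge regulator and [0.78192]): 1 − (1 − 0.90992)(1 − 0.78192) = 0.98036
Series (array deployment motor, [0.99670], and [0.98036]): 0.74976 × 0.99670 × 0.98036 = 0.733

0.733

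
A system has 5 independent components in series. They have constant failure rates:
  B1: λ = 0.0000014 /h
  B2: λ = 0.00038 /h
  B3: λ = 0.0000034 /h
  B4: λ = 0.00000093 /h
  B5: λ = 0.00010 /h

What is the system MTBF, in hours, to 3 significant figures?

2060

Series of exponential components: λ_sys = Σ λ_i
λ_sys = 0.0000014 + 0.00038 + 0.0000034 + 0.00000093 + 0.00010 = 4.8573e-04 /h
MTBF = 1 / λ_sys = 2060 h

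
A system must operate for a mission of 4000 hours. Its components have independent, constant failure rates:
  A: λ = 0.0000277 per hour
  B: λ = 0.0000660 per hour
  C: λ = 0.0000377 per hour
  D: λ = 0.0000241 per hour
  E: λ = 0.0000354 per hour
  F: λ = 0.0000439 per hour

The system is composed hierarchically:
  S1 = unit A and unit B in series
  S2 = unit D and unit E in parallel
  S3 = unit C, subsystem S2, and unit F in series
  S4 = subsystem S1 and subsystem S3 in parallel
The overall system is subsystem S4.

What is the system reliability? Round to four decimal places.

R(A) = exp(−0.0000277 × 4000) = 0.895118
R(B) = exp(−0.0000660 × 4000) = 0.767974
R(C) = exp(−0.0000377 × 4000) = 0.860020
R(D) = exp(−0.0000241 × 4000) = 0.908101
R(E) = exp(−0.0000354 × 4000) = 0.867968
R(F) = exp(−0.0000439 × 4000) = 0.838953
Series (A and B): 0.895118 × 0.767974 = 0.687427
Parallel (D and E): 1 − (1 − 0.908101)(1 − 0.867968) = 0.987866
Series (C, [0.987866], and F): 0.860020 × 0.987866 × 0.838953 = 0.712761
Parallel ([0.687427] and [0.712761]): 1 − (1 − 0.687427)(1 − 0.712761) = 0.9102

0.9102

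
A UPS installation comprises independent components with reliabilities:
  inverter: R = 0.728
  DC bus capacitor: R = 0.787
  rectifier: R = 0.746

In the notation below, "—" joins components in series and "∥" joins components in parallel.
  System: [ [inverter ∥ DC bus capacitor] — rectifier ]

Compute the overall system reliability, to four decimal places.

Parallel (inverter and DC bus capacitor): 1 − (1 − 0.728000)(1 − 0.787000) = 0.942064
Series ([0.942064] and rectifier): 0.942064 × 0.746000 = 0.7028

0.7028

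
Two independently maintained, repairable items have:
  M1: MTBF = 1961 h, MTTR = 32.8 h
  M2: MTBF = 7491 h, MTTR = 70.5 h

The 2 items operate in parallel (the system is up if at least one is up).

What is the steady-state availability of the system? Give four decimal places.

A(M1) = MTBF/(MTBF+MTTR) = 1961/(1961+32.8) = 0.983549
A(M2) = MTBF/(MTBF+MTTR) = 7491/(7491+70.5) = 0.990676
Parallel availability: 1 − (1 − 0.983549)(1 − 0.990676) = 0.9998

0.9998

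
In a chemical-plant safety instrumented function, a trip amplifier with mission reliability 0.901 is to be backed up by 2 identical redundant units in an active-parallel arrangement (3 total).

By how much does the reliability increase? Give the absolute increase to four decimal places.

R_before = 0.901
R_after = 1 − (1 − 0.901)^3 = 0.9990
ΔR = 0.9990 − 0.901 = 0.0980

0.0980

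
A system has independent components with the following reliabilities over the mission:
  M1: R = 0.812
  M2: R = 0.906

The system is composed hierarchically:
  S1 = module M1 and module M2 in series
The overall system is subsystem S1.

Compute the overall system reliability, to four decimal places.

0.7357

Series (M1 and M2): 0.812000 × 0.906000 = 0.7357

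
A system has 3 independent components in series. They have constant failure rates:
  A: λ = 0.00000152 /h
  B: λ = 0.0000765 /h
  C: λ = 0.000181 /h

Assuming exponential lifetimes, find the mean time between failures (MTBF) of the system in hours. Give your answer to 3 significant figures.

Series of exponential components: λ_sys = Σ λ_i
λ_sys = 0.00000152 + 0.0000765 + 0.000181 = 2.5902e-04 /h
MTBF = 1 / λ_sys = 3860 h

3860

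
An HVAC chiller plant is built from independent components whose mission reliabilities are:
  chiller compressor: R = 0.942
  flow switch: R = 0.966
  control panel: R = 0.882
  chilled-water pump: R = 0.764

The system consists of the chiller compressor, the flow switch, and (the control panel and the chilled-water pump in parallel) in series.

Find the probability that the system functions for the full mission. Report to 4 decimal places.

Parallel (control panel and chilled-water pump): 1 − (1 − 0.882000)(1 − 0.764000) = 0.972152
Series (chiller compressor, flow switch, and [0.972152]): 0.942000 × 0.966000 × 0.972152 = 0.8846

0.8846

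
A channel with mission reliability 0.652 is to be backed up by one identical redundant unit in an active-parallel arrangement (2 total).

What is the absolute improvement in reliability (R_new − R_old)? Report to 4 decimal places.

0.2269

R_before = 0.652
R_after = 1 − (1 − 0.652)^2 = 0.8789
ΔR = 0.8789 − 0.652 = 0.2269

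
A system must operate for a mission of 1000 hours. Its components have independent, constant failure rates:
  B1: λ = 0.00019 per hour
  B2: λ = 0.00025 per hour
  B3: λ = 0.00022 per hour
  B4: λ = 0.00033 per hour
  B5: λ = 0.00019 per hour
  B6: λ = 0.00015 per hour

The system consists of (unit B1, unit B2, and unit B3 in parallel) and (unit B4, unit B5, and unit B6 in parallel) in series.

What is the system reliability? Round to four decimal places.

0.9857

R(B1) = exp(−0.00019 × 1000) = 0.826959
R(B2) = exp(−0.00025 × 1000) = 0.778801
R(B3) = exp(−0.00022 × 1000) = 0.802519
R(B4) = exp(−0.00033 × 1000) = 0.718924
R(B5) = exp(−0.00019 × 1000) = 0.826959
R(B6) = exp(−0.00015 × 1000) = 0.860708
Parallel (B1, B2, and B3): 1 − (1 − 0.826959)(1 − 0.778801)(1 − 0.802519) = 0.992441
Parallel (B4, B5, and B6): 1 − (1 − 0.718924)(1 − 0.826959)(1 − 0.860708) = 0.993225
Series ([0.992441] and [0.993225]): 0.992441 × 0.993225 = 0.9857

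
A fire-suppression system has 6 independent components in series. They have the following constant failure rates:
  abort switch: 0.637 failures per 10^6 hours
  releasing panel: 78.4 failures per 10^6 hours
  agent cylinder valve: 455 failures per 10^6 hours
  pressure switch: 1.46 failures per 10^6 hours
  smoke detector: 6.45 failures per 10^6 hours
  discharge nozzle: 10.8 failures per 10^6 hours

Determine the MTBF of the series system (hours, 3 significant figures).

Series of exponential components: λ_sys = Σ λ_i
λ_sys = 0.000000637 + 0.0000784 + 0.000455 + 0.00000146 + 0.00000645 + 0.0000108 = 5.5275e-04 /h
MTBF = 1 / λ_sys = 1810 h

1810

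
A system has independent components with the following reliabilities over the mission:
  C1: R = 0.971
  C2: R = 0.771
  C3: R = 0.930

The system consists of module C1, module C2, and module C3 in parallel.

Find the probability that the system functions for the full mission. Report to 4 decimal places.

0.9995

Parallel (C1, C2, and C3): 1 − (1 − 0.971000)(1 − 0.771000)(1 − 0.930000) = 0.9995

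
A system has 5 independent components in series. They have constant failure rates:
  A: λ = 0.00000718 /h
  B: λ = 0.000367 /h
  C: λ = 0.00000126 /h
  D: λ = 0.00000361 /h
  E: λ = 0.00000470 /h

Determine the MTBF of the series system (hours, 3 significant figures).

2610

Series of exponential components: λ_sys = Σ λ_i
λ_sys = 0.00000718 + 0.000367 + 0.00000126 + 0.00000361 + 0.00000470 = 3.8375e-04 /h
MTBF = 1 / λ_sys = 2610 h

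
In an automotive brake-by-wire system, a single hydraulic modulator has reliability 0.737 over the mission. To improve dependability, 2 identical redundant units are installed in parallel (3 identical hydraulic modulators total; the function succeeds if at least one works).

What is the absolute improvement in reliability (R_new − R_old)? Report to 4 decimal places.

0.2448

R_before = 0.737
R_after = 1 − (1 − 0.737)^3 = 0.9818
ΔR = 0.9818 − 0.737 = 0.2448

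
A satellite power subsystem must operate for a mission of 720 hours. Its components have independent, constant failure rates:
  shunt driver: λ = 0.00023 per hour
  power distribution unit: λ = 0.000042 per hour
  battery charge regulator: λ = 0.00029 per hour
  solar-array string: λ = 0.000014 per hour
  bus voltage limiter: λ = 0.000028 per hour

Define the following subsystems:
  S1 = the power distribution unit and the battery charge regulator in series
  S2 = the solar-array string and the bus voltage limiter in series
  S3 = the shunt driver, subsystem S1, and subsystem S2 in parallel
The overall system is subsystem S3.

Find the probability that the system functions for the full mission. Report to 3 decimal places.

0.999

R(shunt driver) = exp(−0.00023 × 720) = 0.84739
R(power distribution unit) = exp(−0.000042 × 720) = 0.97021
R(battery charge regulator) = exp(−0.00029 × 720) = 0.81156
R(solar-array string) = exp(−0.000014 × 720) = 0.98997
R(bus voltage limiter) = exp(−0.000028 × 720) = 0.98004
Series (power distribution unit and battery charge regulator): 0.97021 × 0.81156 = 0.78738
Series (solar-array string and bus voltage limiter): 0.98997 × 0.98004 = 0.97021
Parallel (shunt driver, [0.78738], and [0.97021]): 1 − (1 − 0.84739)(1 − 0.78738)(1 − 0.97021) = 0.999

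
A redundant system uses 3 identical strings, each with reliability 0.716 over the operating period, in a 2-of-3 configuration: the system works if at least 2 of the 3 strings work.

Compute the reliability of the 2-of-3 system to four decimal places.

R = Σ_{i=2}^{3} C(3,i) p^i (1−p)^{3−i} with p = 0.716
C(3,2)·0.716^2·0.284^1 = 0.436783
C(3,3)·0.716^3·0.284^0 = 0.367062
Sum = 0.8038

0.8038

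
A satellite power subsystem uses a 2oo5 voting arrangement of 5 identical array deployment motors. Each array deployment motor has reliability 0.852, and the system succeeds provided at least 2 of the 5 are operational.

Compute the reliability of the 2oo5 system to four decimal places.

R = Σ_{i=2}^{5} C(5,i) p^i (1−p)^{5−i} with p = 0.852
C(5,2)·0.852^2·0.148^3 = 0.023532
C(5,3)·0.852^3·0.148^2 = 0.135470
C(5,4)·0.852^4·0.148^1 = 0.389933
C(5,5)·0.852^5·0.148^0 = 0.448950
Sum = 0.9979

0.9979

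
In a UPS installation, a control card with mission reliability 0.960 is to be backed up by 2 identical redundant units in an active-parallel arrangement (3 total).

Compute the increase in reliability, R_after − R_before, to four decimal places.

R_before = 0.960
R_after = 1 − (1 − 0.960)^3 = 0.9999
ΔR = 0.9999 − 0.960 = 0.0399

0.0399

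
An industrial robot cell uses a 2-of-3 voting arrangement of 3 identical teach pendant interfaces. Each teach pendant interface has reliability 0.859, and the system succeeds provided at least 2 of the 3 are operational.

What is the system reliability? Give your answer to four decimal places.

0.9460

R = Σ_{i=2}^{3} C(3,i) p^i (1−p)^{3−i} with p = 0.859
C(3,2)·0.859^2·0.141^1 = 0.312124
C(3,3)·0.859^3·0.141^0 = 0.633840
Sum = 0.9460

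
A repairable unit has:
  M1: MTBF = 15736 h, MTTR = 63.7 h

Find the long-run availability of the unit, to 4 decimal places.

A(M1) = MTBF/(MTBF+MTTR) = 15736/(15736+63.7) = 0.9960

0.9960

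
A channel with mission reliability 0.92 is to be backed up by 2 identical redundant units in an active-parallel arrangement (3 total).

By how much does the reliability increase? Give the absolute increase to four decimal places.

0.0795

R_before = 0.92
R_after = 1 − (1 − 0.92)^3 = 0.9995
ΔR = 0.9995 − 0.92 = 0.0795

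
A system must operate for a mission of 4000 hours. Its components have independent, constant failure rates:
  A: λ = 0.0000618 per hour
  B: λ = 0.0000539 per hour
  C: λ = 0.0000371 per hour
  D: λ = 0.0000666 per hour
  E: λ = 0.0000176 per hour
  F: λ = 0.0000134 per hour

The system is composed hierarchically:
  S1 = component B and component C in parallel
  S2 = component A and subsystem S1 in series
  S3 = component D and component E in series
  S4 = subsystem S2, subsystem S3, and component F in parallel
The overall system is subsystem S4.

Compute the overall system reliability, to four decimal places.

0.9964

R(A) = exp(−0.0000618 × 4000) = 0.780984
R(B) = exp(−0.0000539 × 4000) = 0.806058
R(C) = exp(−0.0000371 × 4000) = 0.862086
R(D) = exp(−0.0000666 × 4000) = 0.766133
R(E) = exp(−0.0000176 × 4000) = 0.932021
R(F) = exp(−0.0000134 × 4000) = 0.947811
Parallel (B and C): 1 − (1 − 0.806058)(1 − 0.862086) = 0.973253
Series (A and [0.973253]): 0.780984 × 0.973253 = 0.760095
Series (D and E): 0.766133 × 0.932021 = 0.714052
Parallel ([0.760095], [0.714052], and F): 1 − (1 − 0.760095)(1 − 0.714052)(1 − 0.947811) = 0.9964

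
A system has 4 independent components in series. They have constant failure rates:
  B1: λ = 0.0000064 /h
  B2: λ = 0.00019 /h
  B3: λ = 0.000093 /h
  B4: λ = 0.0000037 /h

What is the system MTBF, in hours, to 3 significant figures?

3410

Series of exponential components: λ_sys = Σ λ_i
λ_sys = 0.0000064 + 0.00019 + 0.000093 + 0.0000037 = 2.9310e-04 /h
MTBF = 1 / λ_sys = 3410 h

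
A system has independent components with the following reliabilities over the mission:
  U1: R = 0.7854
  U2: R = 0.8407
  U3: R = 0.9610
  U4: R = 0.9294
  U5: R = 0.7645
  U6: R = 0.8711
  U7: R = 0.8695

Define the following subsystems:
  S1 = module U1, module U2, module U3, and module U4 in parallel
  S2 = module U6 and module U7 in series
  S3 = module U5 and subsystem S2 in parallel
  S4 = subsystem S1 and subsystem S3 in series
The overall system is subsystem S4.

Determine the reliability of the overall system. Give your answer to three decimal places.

0.943

Parallel (U1, U2, U3, and U4): 1 − (1 − 0.78540)(1 − 0.84070)(1 − 0.96100)(1 − 0.92940) = 0.99991
Series (U6 and U7): 0.87110 × 0.86950 = 0.75742
Parallel (U5 and [0.75742]): 1 − (1 − 0.76450)(1 − 0.75742) = 0.94287
Series ([0.99991] and [0.94287]): 0.99991 × 0.94287 = 0.943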